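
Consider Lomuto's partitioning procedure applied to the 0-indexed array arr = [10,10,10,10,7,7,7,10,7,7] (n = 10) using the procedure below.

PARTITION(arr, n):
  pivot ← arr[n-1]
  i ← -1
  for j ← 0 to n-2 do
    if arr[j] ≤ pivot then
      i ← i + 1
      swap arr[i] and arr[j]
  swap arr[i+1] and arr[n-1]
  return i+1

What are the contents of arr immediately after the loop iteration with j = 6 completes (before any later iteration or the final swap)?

pivot=7, i=-1
j=0: 10>7, skip
j=1: 10>7, skip
j=2: 10>7, skip
j=3: 10>7, skip
j=4: 7≤7, i=0, swap(0,4) ⇒ [7,10,10,10,10,7,7,10,7,7]
j=5: 7≤7, i=1, swap(1,5) ⇒ [7,7,10,10,10,10,7,10,7,7]
j=6: 7≤7, i=2, swap(2,6) ⇒ [7,7,7,10,10,10,10,10,7,7]
(after j=6) arr = [7,7,7,10,10,10,10,10,7,7]

[7,7,7,10,10,10,10,10,7,7]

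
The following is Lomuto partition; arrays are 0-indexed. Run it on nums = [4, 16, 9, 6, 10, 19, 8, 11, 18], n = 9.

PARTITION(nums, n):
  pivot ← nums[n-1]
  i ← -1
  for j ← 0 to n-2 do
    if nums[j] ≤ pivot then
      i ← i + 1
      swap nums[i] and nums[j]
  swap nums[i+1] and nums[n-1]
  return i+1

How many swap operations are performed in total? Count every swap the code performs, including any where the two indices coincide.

pivot=18, i=-1
j=0: 4≤18, i=0, swap(0,0) ⇒ [4, 16, 9, 6, 10, 19, 8, 11, 18]
j=1: 16≤18, i=1, swap(1,1) ⇒ [4, 16, 9, 6, 10, 19, 8, 11, 18]
j=2: 9≤18, i=2, swap(2,2) ⇒ [4, 16, 9, 6, 10, 19, 8, 11, 18]
j=3: 6≤18, i=3, swap(3,3) ⇒ [4, 16, 9, 6, 10, 19, 8, 11, 18]
j=4: 10≤18, i=4, swap(4,4) ⇒ [4, 16, 9, 6, 10, 19, 8, 11, 18]
j=5: 19>18, skip
j=6: 8≤18, i=5, swap(5,6) ⇒ [4, 16, 9, 6, 10, 8, 19, 11, 18]
j=7: 11≤18, i=6, swap(6,7) ⇒ [4, 16, 9, 6, 10, 8, 11, 19, 18]
swap(7,8) ⇒ [4, 16, 9, 6, 10, 8, 11, 18, 19]; return 7

8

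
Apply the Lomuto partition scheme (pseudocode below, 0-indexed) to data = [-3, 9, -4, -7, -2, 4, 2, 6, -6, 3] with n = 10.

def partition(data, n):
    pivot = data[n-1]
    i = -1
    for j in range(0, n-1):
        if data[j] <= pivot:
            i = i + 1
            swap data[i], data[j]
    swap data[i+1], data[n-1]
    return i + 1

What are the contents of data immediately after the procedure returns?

[-3, -4, -7, -2, 2, -6, 3, 6, 4, 9]

pivot=3, i=-1
j=0: -3≤3, i=0, swap(0,0) ⇒ [-3, 9, -4, -7, -2, 4, 2, 6, -6, 3]
j=1: 9>3, skip
j=2: -4≤3, i=1, swap(1,2) ⇒ [-3, -4, 9, -7, -2, 4, 2, 6, -6, 3]
j=3: -7≤3, i=2, swap(2,3) ⇒ [-3, -4, -7, 9, -2, 4, 2, 6, -6, 3]
j=4: -2≤3, i=3, swap(3,4) ⇒ [-3, -4, -7, -2, 9, 4, 2, 6, -6, 3]
j=5: 4>3, skip
j=6: 2≤3, i=4, swap(4,6) ⇒ [-3, -4, -7, -2, 2, 4, 9, 6, -6, 3]
j=7: 6>3, skip
j=8: -6≤3, i=5, swap(5,8) ⇒ [-3, -4, -7, -2, 2, -6, 9, 6, 4, 3]
swap(6,9) ⇒ [-3, -4, -7, -2, 2, -6, 3, 6, 4, 9]; return 6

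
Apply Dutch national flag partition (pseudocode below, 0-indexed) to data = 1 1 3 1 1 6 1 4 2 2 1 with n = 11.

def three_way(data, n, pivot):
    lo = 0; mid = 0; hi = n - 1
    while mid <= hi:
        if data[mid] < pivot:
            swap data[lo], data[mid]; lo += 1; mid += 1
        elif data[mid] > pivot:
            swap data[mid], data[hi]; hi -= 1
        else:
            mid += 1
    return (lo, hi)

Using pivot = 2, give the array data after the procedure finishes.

lo=0 mid=0 hi=10
1<2: swap(0,0), lo=1 mid=1 ⇒ 1 1 3 1 1 6 1 4 2 2 1
1<2: swap(1,1), lo=2 mid=2 ⇒ 1 1 3 1 1 6 1 4 2 2 1
3>2: swap(2,10), hi=9 ⇒ 1 1 1 1 1 6 1 4 2 2 3
1<2: swap(2,2), lo=3 mid=3 ⇒ 1 1 1 1 1 6 1 4 2 2 3
1<2: swap(3,3), lo=4 mid=4 ⇒ 1 1 1 1 1 6 1 4 2 2 3
1<2: swap(4,4), lo=5 mid=5 ⇒ 1 1 1 1 1 6 1 4 2 2 3
6>2: swap(5,9), hi=8 ⇒ 1 1 1 1 1 2 1 4 2 6 3
2=2: mid=6
1<2: swap(5,6), lo=6 mid=7 ⇒ 1 1 1 1 1 1 2 4 2 6 3
4>2: swap(7,8), hi=7 ⇒ 1 1 1 1 1 1 2 2 4 6 3
2=2: mid=8
done. lo=6 hi=7; data=1 1 1 1 1 1 2 2 4 6 3

1 1 1 1 1 1 2 2 4 6 3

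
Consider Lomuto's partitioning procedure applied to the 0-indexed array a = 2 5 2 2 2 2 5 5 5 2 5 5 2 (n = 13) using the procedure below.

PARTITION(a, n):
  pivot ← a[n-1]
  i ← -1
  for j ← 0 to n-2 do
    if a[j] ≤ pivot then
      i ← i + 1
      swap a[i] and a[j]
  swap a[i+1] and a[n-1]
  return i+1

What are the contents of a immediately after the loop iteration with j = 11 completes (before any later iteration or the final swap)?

2 2 2 2 2 2 5 5 5 5 5 5 2

pivot = a[12] = 2; i = -1
j=0: a[0]=2 ≤ 2 → i=0, swap a[0],a[0] (no change) → 2 5 2 2 2 2 5 5 5 2 5 5 2
j=1: a[1]=5 > 2 → no swap
j=2: a[2]=2 ≤ 2 → i=1, swap a[1],a[2] → 2 2 5 2 2 2 5 5 5 2 5 5 2
j=3: a[3]=2 ≤ 2 → i=2, swap a[2],a[3] → 2 2 2 5 2 2 5 5 5 2 5 5 2
j=4: a[4]=2 ≤ 2 → i=3, swap a[3],a[4] → 2 2 2 2 5 2 5 5 5 2 5 5 2
j=5: a[5]=2 ≤ 2 → i=4, swap a[4],a[5] → 2 2 2 2 2 5 5 5 5 2 5 5 2
j=6: a[6]=5 > 2 → no swap
j=7: a[7]=5 > 2 → no swap
j=8: a[8]=5 > 2 → no swap
j=9: a[9]=2 ≤ 2 → i=5, swap a[5],a[9] → 2 2 2 2 2 2 5 5 5 5 5 5 2
j=10: a[10]=5 > 2 → no swap
j=11: a[11]=5 > 2 → no swap
(after j=11) a = 2 2 2 2 2 2 5 5 5 5 5 5 2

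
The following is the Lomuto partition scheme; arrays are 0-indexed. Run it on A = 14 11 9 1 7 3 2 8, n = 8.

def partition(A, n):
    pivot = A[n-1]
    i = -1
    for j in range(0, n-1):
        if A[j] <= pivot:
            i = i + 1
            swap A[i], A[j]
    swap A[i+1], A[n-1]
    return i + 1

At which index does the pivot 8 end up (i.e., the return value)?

4

pivot = A[7] = 8; i = -1
j=0: A[0]=14 > 8 → no swap
j=1: A[1]=11 > 8 → no swap
j=2: A[2]=9 > 8 → no swap
j=3: A[3]=1 ≤ 8 → i=0, swap A[0],A[3] → 1 11 9 14 7 3 2 8
j=4: A[4]=7 ≤ 8 → i=1, swap A[1],A[4] → 1 7 9 14 11 3 2 8
j=5: A[5]=3 ≤ 8 → i=2, swap A[2],A[5] → 1 7 3 14 11 9 2 8
j=6: A[6]=2 ≤ 8 → i=3, swap A[3],A[6] → 1 7 3 2 11 9 14 8
final swap A[4],A[7] → 1 7 3 2 8 9 14 11; return 4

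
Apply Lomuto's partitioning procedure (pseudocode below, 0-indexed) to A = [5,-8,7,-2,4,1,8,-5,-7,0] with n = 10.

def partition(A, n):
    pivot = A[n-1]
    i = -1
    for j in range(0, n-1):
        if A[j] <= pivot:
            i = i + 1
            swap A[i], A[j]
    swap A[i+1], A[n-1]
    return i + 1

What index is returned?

4

pivot = A[9] = 0; i = -1
j=0: A[0]=5 > 0 → no swap
j=1: A[1]=-8 ≤ 0 → i=0, swap A[0],A[1] → [-8,5,7,-2,4,1,8,-5,-7,0]
j=2: A[2]=7 > 0 → no swap
j=3: A[3]=-2 ≤ 0 → i=1, swap A[1],A[3] → [-8,-2,7,5,4,1,8,-5,-7,0]
j=4: A[4]=4 > 0 → no swap
j=5: A[5]=1 > 0 → no swap
j=6: A[6]=8 > 0 → no swap
j=7: A[7]=-5 ≤ 0 → i=2, swap A[2],A[7] → [-8,-2,-5,5,4,1,8,7,-7,0]
j=8: A[8]=-7 ≤ 0 → i=3, swap A[3],A[8] → [-8,-2,-5,-7,4,1,8,7,5,0]
final swap A[4],A[9] → [-8,-2,-5,-7,0,1,8,7,5,4]; return 4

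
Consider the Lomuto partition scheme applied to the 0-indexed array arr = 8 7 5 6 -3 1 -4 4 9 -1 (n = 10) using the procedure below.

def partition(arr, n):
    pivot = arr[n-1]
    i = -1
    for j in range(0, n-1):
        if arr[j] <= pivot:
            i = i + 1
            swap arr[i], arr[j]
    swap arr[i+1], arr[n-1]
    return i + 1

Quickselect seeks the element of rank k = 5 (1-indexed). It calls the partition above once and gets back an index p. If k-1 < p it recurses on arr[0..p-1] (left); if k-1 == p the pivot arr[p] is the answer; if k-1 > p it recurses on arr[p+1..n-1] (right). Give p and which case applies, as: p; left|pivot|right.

2; right

pivot=-1, i=-1
j=0: 8>-1, skip
j=1: 7>-1, skip
j=2: 5>-1, skip
j=3: 6>-1, skip
j=4: -3≤-1, i=0, swap(0,4) ⇒ -3 7 5 6 8 1 -4 4 9 -1
j=5: 1>-1, skip
j=6: -4≤-1, i=1, swap(1,6) ⇒ -3 -4 5 6 8 1 7 4 9 -1
j=7: 4>-1, skip
j=8: 9>-1, skip
swap(2,9) ⇒ -3 -4 -1 6 8 1 7 4 9 5; return 2
p = 2; k-1 = 4 > 2 ⇒ right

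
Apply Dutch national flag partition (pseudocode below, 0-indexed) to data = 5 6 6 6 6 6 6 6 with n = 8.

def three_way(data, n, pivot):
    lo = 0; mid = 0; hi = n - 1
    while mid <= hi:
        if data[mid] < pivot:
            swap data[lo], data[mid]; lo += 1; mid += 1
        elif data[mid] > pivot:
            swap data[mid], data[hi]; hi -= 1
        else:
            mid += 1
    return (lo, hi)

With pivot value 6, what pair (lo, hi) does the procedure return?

(1, 7)

lo=0 mid=0 hi=7
5<6: swap(0,0), lo=1 mid=1 ⇒ 5 6 6 6 6 6 6 6
6=6: mid=2
6=6: mid=3
6=6: mid=4
6=6: mid=5
6=6: mid=6
6=6: mid=7
6=6: mid=8
done. lo=1 hi=7; data=5 6 6 6 6 6 6 6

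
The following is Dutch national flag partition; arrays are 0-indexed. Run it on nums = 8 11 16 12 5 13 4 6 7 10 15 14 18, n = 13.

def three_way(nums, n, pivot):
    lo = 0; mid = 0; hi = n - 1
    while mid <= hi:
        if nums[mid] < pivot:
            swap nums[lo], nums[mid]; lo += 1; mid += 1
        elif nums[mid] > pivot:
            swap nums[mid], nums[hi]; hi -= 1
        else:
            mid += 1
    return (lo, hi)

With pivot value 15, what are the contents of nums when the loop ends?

lo=0 mid=0 hi=12
8<15: swap(0,0), lo=1 mid=1 ⇒ 8 11 16 12 5 13 4 6 7 10 15 14 18
11<15: swap(1,1), lo=2 mid=2 ⇒ 8 11 16 12 5 13 4 6 7 10 15 14 18
16>15: swap(2,12), hi=11 ⇒ 8 11 18 12 5 13 4 6 7 10 15 14 16
18>15: swap(2,11), hi=10 ⇒ 8 11 14 12 5 13 4 6 7 10 15 18 16
14<15: swap(2,2), lo=3 mid=3 ⇒ 8 11 14 12 5 13 4 6 7 10 15 18 16
12<15: swap(3,3), lo=4 mid=4 ⇒ 8 11 14 12 5 13 4 6 7 10 15 18 16
5<15: swap(4,4), lo=5 mid=5 ⇒ 8 11 14 12 5 13 4 6 7 10 15 18 16
13<15: swap(5,5), lo=6 mid=6 ⇒ 8 11 14 12 5 13 4 6 7 10 15 18 16
4<15: swap(6,6), lo=7 mid=7 ⇒ 8 11 14 12 5 13 4 6 7 10 15 18 16
6<15: swap(7,7), lo=8 mid=8 ⇒ 8 11 14 12 5 13 4 6 7 10 15 18 16
7<15: swap(8,8), lo=9 mid=9 ⇒ 8 11 14 12 5 13 4 6 7 10 15 18 16
10<15: swap(9,9), lo=10 mid=10 ⇒ 8 11 14 12 5 13 4 6 7 10 15 18 16
15=15: mid=11
done. lo=10 hi=10; nums=8 11 14 12 5 13 4 6 7 10 15 18 16

8 11 14 12 5 13 4 6 7 10 15 18 16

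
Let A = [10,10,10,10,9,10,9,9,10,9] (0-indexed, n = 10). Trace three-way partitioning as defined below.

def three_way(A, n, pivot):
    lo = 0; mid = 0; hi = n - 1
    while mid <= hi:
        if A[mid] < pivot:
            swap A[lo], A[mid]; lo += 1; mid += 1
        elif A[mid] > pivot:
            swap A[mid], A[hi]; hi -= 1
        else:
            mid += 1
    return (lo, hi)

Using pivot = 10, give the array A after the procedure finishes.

pivot = 10; lo=0, mid=0, hi=9
A[mid]=10=10: mid=1
A[mid]=10=10: mid=2
A[mid]=10=10: mid=3
A[mid]=10=10: mid=4
A[mid]=9<10: swap A[0],A[4]; lo=1,mid=5 → [9,10,10,10,10,10,9,9,10,9]
A[mid]=10=10: mid=6
A[mid]=9<10: swap A[1],A[6]; lo=2,mid=7 → [9,9,10,10,10,10,10,9,10,9]
A[mid]=9<10: swap A[2],A[7]; lo=3,mid=8 → [9,9,9,10,10,10,10,10,10,9]
A[mid]=10=10: mid=9
A[mid]=9<10: swap A[3],A[9]; lo=4,mid=10 → [9,9,9,9,10,10,10,10,10,10]
end: lo=4, hi=9; A = [9,9,9,9,10,10,10,10,10,10]

[9,9,9,9,10,10,10,10,10,10]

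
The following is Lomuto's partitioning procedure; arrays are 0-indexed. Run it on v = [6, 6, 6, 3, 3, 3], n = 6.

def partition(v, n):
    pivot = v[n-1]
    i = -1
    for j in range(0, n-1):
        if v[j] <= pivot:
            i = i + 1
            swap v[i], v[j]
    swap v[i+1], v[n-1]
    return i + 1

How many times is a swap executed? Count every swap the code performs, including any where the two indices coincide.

pivot=3, i=-1
j=0: 6>3, skip
j=1: 6>3, skip
j=2: 6>3, skip
j=3: 3≤3, i=0, swap(0,3) ⇒ [3, 6, 6, 6, 3, 3]
j=4: 3≤3, i=1, swap(1,4) ⇒ [3, 3, 6, 6, 6, 3]
swap(2,5) ⇒ [3, 3, 3, 6, 6, 6]; return 2

3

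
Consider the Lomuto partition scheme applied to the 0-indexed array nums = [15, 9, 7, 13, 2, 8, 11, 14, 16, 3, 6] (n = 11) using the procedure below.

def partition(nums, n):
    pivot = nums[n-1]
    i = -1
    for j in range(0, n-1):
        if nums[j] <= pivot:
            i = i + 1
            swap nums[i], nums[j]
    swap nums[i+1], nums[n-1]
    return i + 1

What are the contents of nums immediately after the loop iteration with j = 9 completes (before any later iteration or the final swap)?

[2, 3, 7, 13, 15, 8, 11, 14, 16, 9, 6]

pivot = nums[10] = 6; i = -1
j=0: nums[0]=15 > 6 → no swap
j=1: nums[1]=9 > 6 → no swap
j=2: nums[2]=7 > 6 → no swap
j=3: nums[3]=13 > 6 → no swap
j=4: nums[4]=2 ≤ 6 → i=0, swap nums[0],nums[4] → [2, 9, 7, 13, 15, 8, 11, 14, 16, 3, 6]
j=5: nums[5]=8 > 6 → no swap
j=6: nums[6]=11 > 6 → no swap
j=7: nums[7]=14 > 6 → no swap
j=8: nums[8]=16 > 6 → no swap
j=9: nums[9]=3 ≤ 6 → i=1, swap nums[1],nums[9] → [2, 3, 7, 13, 15, 8, 11, 14, 16, 9, 6]
(after j=9) nums = [2, 3, 7, 13, 15, 8, 11, 14, 16, 9, 6]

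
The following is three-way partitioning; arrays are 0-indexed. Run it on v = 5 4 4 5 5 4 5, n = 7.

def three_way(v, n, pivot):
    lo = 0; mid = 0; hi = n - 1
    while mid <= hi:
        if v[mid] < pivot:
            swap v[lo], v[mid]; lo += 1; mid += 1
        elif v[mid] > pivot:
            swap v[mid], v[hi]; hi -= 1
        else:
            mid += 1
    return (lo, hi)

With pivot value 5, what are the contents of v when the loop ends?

pivot = 5; lo=0, mid=0, hi=6
v[mid]=5=5: mid=1
v[mid]=4<5: swap v[0],v[1]; lo=1,mid=2 → 4 5 4 5 5 4 5
v[mid]=4<5: swap v[1],v[2]; lo=2,mid=3 → 4 4 5 5 5 4 5
v[mid]=5=5: mid=4
v[mid]=5=5: mid=5
v[mid]=4<5: swap v[2],v[5]; lo=3,mid=6 → 4 4 4 5 5 5 5
v[mid]=5=5: mid=7
end: lo=3, hi=6; v = 4 4 4 5 5 5 5

4 4 4 5 5 5 5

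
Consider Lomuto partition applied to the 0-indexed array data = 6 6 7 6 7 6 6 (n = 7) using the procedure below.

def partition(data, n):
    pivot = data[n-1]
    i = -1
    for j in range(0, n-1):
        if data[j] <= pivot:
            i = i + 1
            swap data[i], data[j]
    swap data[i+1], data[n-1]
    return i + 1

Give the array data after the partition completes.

6 6 6 6 6 7 7

pivot = data[6] = 6; i = -1
j=0: data[0]=6 ≤ 6 → i=0, swap data[0],data[0] (no change) → 6 6 7 6 7 6 6
j=1: data[1]=6 ≤ 6 → i=1, swap data[1],data[1] (no change) → 6 6 7 6 7 6 6
j=2: data[2]=7 > 6 → no swap
j=3: data[3]=6 ≤ 6 → i=2, swap data[2],data[3] → 6 6 6 7 7 6 6
j=4: data[4]=7 > 6 → no swap
j=5: data[5]=6 ≤ 6 → i=3, swap data[3],data[5] → 6 6 6 6 7 7 6
final swap data[4],data[6] → 6 6 6 6 6 7 7; return 4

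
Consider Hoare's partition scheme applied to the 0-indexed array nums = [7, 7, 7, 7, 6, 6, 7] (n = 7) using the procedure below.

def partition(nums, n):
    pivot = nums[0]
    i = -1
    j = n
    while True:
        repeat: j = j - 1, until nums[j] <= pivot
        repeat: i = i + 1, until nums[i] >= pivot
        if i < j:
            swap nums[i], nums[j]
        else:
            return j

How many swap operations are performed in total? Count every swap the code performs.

3

pivot=7
j stops at 6 (7), i stops at 0 (7); swap ⇒ [7, 7, 7, 7, 6, 6, 7]
j stops at 5 (6), i stops at 1 (7); swap ⇒ [7, 6, 7, 7, 6, 7, 7]
j stops at 4 (6), i stops at 2 (7); swap ⇒ [7, 6, 6, 7, 7, 7, 7]
j stops at 3, i stops at 3; i≥j ⇒ return 3. nums=[7, 6, 6, 7, 7, 7, 7]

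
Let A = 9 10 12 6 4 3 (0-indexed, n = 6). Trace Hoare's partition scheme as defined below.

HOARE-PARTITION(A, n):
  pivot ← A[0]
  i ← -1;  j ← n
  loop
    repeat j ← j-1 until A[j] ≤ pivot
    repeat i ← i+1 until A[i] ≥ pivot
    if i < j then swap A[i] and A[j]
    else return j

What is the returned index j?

2

pivot = A[0] = 9; i = -1, j = 6
j→5 (A[5]=3≤9), i→0 (A[0]=9≥9); i<j, swap → 3 10 12 6 4 9
j→4 (A[4]=4≤9), i→1 (A[1]=10≥9); i<j, swap → 3 4 12 6 10 9
j→3 (A[3]=6≤9), i→2 (A[2]=12≥9); i<j, swap → 3 4 6 12 10 9
j→2, i→3; i≥j, return j=2. A = 3 4 6 12 10 9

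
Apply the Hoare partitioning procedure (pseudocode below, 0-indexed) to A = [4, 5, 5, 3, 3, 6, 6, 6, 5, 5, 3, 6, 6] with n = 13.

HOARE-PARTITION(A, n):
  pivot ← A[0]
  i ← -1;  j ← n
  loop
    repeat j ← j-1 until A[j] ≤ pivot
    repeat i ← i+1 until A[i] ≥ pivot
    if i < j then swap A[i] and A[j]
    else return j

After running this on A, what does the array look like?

pivot=4
j stops at 10 (3), i stops at 0 (4); swap ⇒ [3, 5, 5, 3, 3, 6, 6, 6, 5, 5, 4, 6, 6]
j stops at 4 (3), i stops at 1 (5); swap ⇒ [3, 3, 5, 3, 5, 6, 6, 6, 5, 5, 4, 6, 6]
j stops at 3 (3), i stops at 2 (5); swap ⇒ [3, 3, 3, 5, 5, 6, 6, 6, 5, 5, 4, 6, 6]
j stops at 2, i stops at 3; i≥j ⇒ return 2. A=[3, 3, 3, 5, 5, 6, 6, 6, 5, 5, 4, 6, 6]

[3, 3, 3, 5, 5, 6, 6, 6, 5, 5, 4, 6, 6]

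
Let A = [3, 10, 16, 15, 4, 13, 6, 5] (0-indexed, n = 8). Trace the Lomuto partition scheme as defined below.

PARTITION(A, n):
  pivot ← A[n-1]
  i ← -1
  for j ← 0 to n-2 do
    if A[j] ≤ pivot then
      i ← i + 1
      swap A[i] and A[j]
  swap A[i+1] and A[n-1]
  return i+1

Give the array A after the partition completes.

pivot=5, i=-1
j=0: 3≤5, i=0, swap(0,0) ⇒ [3, 10, 16, 15, 4, 13, 6, 5]
j=1: 10>5, skip
j=2: 16>5, skip
j=3: 15>5, skip
j=4: 4≤5, i=1, swap(1,4) ⇒ [3, 4, 16, 15, 10, 13, 6, 5]
j=5: 13>5, skip
j=6: 6>5, skip
swap(2,7) ⇒ [3, 4, 5, 15, 10, 13, 6, 16]; return 2

[3, 4, 5, 15, 10, 13, 6, 16]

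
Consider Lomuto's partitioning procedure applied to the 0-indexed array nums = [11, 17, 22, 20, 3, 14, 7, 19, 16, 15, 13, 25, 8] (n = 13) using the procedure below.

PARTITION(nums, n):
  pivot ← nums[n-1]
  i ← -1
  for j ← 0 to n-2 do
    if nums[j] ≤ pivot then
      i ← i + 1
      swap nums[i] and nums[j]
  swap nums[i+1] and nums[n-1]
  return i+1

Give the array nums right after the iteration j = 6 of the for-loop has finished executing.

pivot=8, i=-1
j=0: 11>8, skip
j=1: 17>8, skip
j=2: 22>8, skip
j=3: 20>8, skip
j=4: 3≤8, i=0, swap(0,4) ⇒ [3, 17, 22, 20, 11, 14, 7, 19, 16, 15, 13, 25, 8]
j=5: 14>8, skip
j=6: 7≤8, i=1, swap(1,6) ⇒ [3, 7, 22, 20, 11, 14, 17, 19, 16, 15, 13, 25, 8]
(after j=6) nums = [3, 7, 22, 20, 11, 14, 17, 19, 16, 15, 13, 25, 8]

[3, 7, 22, 20, 11, 14, 17, 19, 16, 15, 13, 25, 8]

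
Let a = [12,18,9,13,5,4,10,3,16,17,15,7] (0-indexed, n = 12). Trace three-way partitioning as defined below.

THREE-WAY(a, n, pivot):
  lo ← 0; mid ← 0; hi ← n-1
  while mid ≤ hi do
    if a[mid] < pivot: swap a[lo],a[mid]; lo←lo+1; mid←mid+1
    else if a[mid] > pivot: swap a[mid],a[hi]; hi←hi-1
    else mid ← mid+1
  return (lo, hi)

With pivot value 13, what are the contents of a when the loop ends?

pivot = 13; lo=0, mid=0, hi=11
a[mid]=12<13: swap a[0],a[0]; lo=1,mid=1 → [12,18,9,13,5,4,10,3,16,17,15,7]
a[mid]=18>13: swap a[1],a[11]; hi=10 → [12,7,9,13,5,4,10,3,16,17,15,18]
a[mid]=7<13: swap a[1],a[1]; lo=2,mid=2 → [12,7,9,13,5,4,10,3,16,17,15,18]
a[mid]=9<13: swap a[2],a[2]; lo=3,mid=3 → [12,7,9,13,5,4,10,3,16,17,15,18]
a[mid]=13=13: mid=4
a[mid]=5<13: swap a[3],a[4]; lo=4,mid=5 → [12,7,9,5,13,4,10,3,16,17,15,18]
a[mid]=4<13: swap a[4],a[5]; lo=5,mid=6 → [12,7,9,5,4,13,10,3,16,17,15,18]
a[mid]=10<13: swap a[5],a[6]; lo=6,mid=7 → [12,7,9,5,4,10,13,3,16,17,15,18]
a[mid]=3<13: swap a[6],a[7]; lo=7,mid=8 → [12,7,9,5,4,10,3,13,16,17,15,18]
a[mid]=16>13: swap a[8],a[10]; hi=9 → [12,7,9,5,4,10,3,13,15,17,16,18]
a[mid]=15>13: swap a[8],a[9]; hi=8 → [12,7,9,5,4,10,3,13,17,15,16,18]
a[mid]=17>13: swap a[8],a[8]; hi=7 → [12,7,9,5,4,10,3,13,17,15,16,18]
end: lo=7, hi=7; a = [12,7,9,5,4,10,3,13,17,15,16,18]

[12,7,9,5,4,10,3,13,17,15,16,18]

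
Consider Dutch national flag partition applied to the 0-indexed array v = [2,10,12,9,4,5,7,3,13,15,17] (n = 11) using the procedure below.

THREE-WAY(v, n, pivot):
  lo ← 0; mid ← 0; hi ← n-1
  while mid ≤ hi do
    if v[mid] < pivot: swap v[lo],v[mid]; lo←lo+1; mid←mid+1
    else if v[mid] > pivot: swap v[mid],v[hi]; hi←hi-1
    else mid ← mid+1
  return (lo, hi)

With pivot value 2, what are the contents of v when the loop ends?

[2,12,9,4,5,7,3,13,15,17,10]

pivot = 2; lo=0, mid=0, hi=10
v[mid]=2=2: mid=1
v[mid]=10>2: swap v[1],v[10]; hi=9 → [2,17,12,9,4,5,7,3,13,15,10]
v[mid]=17>2: swap v[1],v[9]; hi=8 → [2,15,12,9,4,5,7,3,13,17,10]
v[mid]=15>2: swap v[1],v[8]; hi=7 → [2,13,12,9,4,5,7,3,15,17,10]
v[mid]=13>2: swap v[1],v[7]; hi=6 → [2,3,12,9,4,5,7,13,15,17,10]
v[mid]=3>2: swap v[1],v[6]; hi=5 → [2,7,12,9,4,5,3,13,15,17,10]
v[mid]=7>2: swap v[1],v[5]; hi=4 → [2,5,12,9,4,7,3,13,15,17,10]
v[mid]=5>2: swap v[1],v[4]; hi=3 → [2,4,12,9,5,7,3,13,15,17,10]
v[mid]=4>2: swap v[1],v[3]; hi=2 → [2,9,12,4,5,7,3,13,15,17,10]
v[mid]=9>2: swap v[1],v[2]; hi=1 → [2,12,9,4,5,7,3,13,15,17,10]
v[mid]=12>2: swap v[1],v[1]; hi=0 → [2,12,9,4,5,7,3,13,15,17,10]
end: lo=0, hi=0; v = [2,12,9,4,5,7,3,13,15,17,10]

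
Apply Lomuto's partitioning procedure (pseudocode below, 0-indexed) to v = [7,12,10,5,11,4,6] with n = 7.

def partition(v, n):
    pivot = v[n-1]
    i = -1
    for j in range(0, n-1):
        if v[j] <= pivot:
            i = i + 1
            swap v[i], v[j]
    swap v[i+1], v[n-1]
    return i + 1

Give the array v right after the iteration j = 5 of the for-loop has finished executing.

[5,4,10,7,11,12,6]

pivot = v[6] = 6; i = -1
j=0: v[0]=7 > 6 → no swap
j=1: v[1]=12 > 6 → no swap
j=2: v[2]=10 > 6 → no swap
j=3: v[3]=5 ≤ 6 → i=0, swap v[0],v[3] → [5,12,10,7,11,4,6]
j=4: v[4]=11 > 6 → no swap
j=5: v[5]=4 ≤ 6 → i=1, swap v[1],v[5] → [5,4,10,7,11,12,6]
(after j=5) v = [5,4,10,7,11,12,6]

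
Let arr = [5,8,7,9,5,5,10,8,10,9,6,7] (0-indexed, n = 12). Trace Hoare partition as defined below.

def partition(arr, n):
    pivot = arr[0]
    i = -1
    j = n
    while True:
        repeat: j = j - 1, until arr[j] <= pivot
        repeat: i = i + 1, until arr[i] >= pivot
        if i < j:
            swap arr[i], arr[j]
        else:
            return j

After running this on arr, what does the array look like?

[5,5,7,9,8,5,10,8,10,9,6,7]

pivot=5
j stops at 5 (5), i stops at 0 (5); swap ⇒ [5,8,7,9,5,5,10,8,10,9,6,7]
j stops at 4 (5), i stops at 1 (8); swap ⇒ [5,5,7,9,8,5,10,8,10,9,6,7]
j stops at 1, i stops at 2; i≥j ⇒ return 1. arr=[5,5,7,9,8,5,10,8,10,9,6,7]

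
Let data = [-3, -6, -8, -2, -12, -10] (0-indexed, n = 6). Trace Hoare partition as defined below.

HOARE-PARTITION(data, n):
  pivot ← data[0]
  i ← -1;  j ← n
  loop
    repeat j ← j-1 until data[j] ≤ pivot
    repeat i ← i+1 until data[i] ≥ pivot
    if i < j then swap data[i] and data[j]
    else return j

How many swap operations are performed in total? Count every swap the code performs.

pivot=-3
j stops at 5 (-10), i stops at 0 (-3); swap ⇒ [-10, -6, -8, -2, -12, -3]
j stops at 4 (-12), i stops at 3 (-2); swap ⇒ [-10, -6, -8, -12, -2, -3]
j stops at 3, i stops at 4; i≥j ⇒ return 3. data=[-10, -6, -8, -12, -2, -3]

2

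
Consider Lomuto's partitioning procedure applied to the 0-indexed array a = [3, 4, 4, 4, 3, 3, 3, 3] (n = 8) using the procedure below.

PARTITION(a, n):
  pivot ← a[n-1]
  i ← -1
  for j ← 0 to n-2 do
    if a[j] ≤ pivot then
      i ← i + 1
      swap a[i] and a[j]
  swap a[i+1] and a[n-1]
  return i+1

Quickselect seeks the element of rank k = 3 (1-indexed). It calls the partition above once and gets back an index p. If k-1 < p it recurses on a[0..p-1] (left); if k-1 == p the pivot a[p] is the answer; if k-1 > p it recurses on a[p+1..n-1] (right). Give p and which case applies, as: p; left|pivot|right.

pivot=3, i=-1
j=0: 3≤3, i=0, swap(0,0) ⇒ [3, 4, 4, 4, 3, 3, 3, 3]
j=1: 4>3, skip
j=2: 4>3, skip
j=3: 4>3, skip
j=4: 3≤3, i=1, swap(1,4) ⇒ [3, 3, 4, 4, 4, 3, 3, 3]
j=5: 3≤3, i=2, swap(2,5) ⇒ [3, 3, 3, 4, 4, 4, 3, 3]
j=6: 3≤3, i=3, swap(3,6) ⇒ [3, 3, 3, 3, 4, 4, 4, 3]
swap(4,7) ⇒ [3, 3, 3, 3, 3, 4, 4, 4]; return 4
p = 4; k-1 = 2 < 4 ⇒ left

4; left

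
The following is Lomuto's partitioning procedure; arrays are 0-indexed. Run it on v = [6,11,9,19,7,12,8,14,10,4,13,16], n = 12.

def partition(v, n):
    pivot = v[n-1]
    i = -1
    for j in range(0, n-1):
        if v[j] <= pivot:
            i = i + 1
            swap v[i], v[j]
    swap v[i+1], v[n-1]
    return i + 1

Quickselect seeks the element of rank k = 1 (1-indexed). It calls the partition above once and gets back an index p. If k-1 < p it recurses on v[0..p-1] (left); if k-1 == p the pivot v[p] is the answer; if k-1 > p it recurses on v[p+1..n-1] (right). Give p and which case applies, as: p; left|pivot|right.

10; left

pivot = v[11] = 16; i = -1
j=0: v[0]=6 ≤ 16 → i=0, swap v[0],v[0] (no change) → [6,11,9,19,7,12,8,14,10,4,13,16]
j=1: v[1]=11 ≤ 16 → i=1, swap v[1],v[1] (no change) → [6,11,9,19,7,12,8,14,10,4,13,16]
j=2: v[2]=9 ≤ 16 → i=2, swap v[2],v[2] (no change) → [6,11,9,19,7,12,8,14,10,4,13,16]
j=3: v[3]=19 > 16 → no swap
j=4: v[4]=7 ≤ 16 → i=3, swap v[3],v[4] → [6,11,9,7,19,12,8,14,10,4,13,16]
j=5: v[5]=12 ≤ 16 → i=4, swap v[4],v[5] → [6,11,9,7,12,19,8,14,10,4,13,16]
j=6: v[6]=8 ≤ 16 → i=5, swap v[5],v[6] → [6,11,9,7,12,8,19,14,10,4,13,16]
j=7: v[7]=14 ≤ 16 → i=6, swap v[6],v[7] → [6,11,9,7,12,8,14,19,10,4,13,16]
j=8: v[8]=10 ≤ 16 → i=7, swap v[7],v[8] → [6,11,9,7,12,8,14,10,19,4,13,16]
j=9: v[9]=4 ≤ 16 → i=8, swap v[8],v[9] → [6,11,9,7,12,8,14,10,4,19,13,16]
j=10: v[10]=13 ≤ 16 → i=9, swap v[9],v[10] → [6,11,9,7,12,8,14,10,4,13,19,16]
final swap v[10],v[11] → [6,11,9,7,12,8,14,10,4,13,16,19]; return 10
p = 10; k-1 = 0 < 10 ⇒ left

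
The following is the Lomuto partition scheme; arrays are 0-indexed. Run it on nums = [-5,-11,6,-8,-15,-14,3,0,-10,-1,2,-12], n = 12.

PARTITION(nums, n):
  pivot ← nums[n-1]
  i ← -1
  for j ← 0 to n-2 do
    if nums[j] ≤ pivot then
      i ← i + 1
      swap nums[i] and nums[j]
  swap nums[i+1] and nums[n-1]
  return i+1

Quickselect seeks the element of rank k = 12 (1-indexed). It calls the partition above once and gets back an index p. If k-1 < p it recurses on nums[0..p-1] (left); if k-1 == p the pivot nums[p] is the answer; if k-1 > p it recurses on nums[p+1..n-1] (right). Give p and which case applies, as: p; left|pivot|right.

2; right

pivot = nums[11] = -12; i = -1
j=0: nums[0]=-5 > -12 → no swap
j=1: nums[1]=-11 > -12 → no swap
j=2: nums[2]=6 > -12 → no swap
j=3: nums[3]=-8 > -12 → no swap
j=4: nums[4]=-15 ≤ -12 → i=0, swap nums[0],nums[4] → [-15,-11,6,-8,-5,-14,3,0,-10,-1,2,-12]
j=5: nums[5]=-14 ≤ -12 → i=1, swap nums[1],nums[5] → [-15,-14,6,-8,-5,-11,3,0,-10,-1,2,-12]
j=6: nums[6]=3 > -12 → no swap
j=7: nums[7]=0 > -12 → no swap
j=8: nums[8]=-10 > -12 → no swap
j=9: nums[9]=-1 > -12 → no swap
j=10: nums[10]=2 > -12 → no swap
final swap nums[2],nums[11] → [-15,-14,-12,-8,-5,-11,3,0,-10,-1,2,6]; return 2
p = 2; k-1 = 11 > 2 ⇒ right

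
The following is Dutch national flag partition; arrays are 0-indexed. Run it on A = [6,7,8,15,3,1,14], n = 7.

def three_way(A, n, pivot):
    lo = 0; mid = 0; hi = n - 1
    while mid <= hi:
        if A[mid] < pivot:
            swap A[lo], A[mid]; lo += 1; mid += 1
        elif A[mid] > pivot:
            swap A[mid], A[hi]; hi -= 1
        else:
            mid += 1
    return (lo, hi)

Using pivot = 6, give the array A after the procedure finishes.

pivot = 6; lo=0, mid=0, hi=6
A[mid]=6=6: mid=1
A[mid]=7>6: swap A[1],A[6]; hi=5 → [6,14,8,15,3,1,7]
A[mid]=14>6: swap A[1],A[5]; hi=4 → [6,1,8,15,3,14,7]
A[mid]=1<6: swap A[0],A[1]; lo=1,mid=2 → [1,6,8,15,3,14,7]
A[mid]=8>6: swap A[2],A[4]; hi=3 → [1,6,3,15,8,14,7]
A[mid]=3<6: swap A[1],A[2]; lo=2,mid=3 → [1,3,6,15,8,14,7]
A[mid]=15>6: swap A[3],A[3]; hi=2 → [1,3,6,15,8,14,7]
end: lo=2, hi=2; A = [1,3,6,15,8,14,7]

[1,3,6,15,8,14,7]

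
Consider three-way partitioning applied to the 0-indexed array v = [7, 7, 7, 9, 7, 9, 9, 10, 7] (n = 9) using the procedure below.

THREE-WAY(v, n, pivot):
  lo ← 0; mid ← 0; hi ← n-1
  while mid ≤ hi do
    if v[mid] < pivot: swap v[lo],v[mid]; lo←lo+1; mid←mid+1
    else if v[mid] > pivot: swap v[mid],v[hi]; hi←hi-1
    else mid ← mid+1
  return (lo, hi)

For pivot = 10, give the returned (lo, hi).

(8, 8)

pivot = 10; lo=0, mid=0, hi=8
v[mid]=7<10: swap v[0],v[0]; lo=1,mid=1 → [7, 7, 7, 9, 7, 9, 9, 10, 7]
v[mid]=7<10: swap v[1],v[1]; lo=2,mid=2 → [7, 7, 7, 9, 7, 9, 9, 10, 7]
v[mid]=7<10: swap v[2],v[2]; lo=3,mid=3 → [7, 7, 7, 9, 7, 9, 9, 10, 7]
v[mid]=9<10: swap v[3],v[3]; lo=4,mid=4 → [7, 7, 7, 9, 7, 9, 9, 10, 7]
v[mid]=7<10: swap v[4],v[4]; lo=5,mid=5 → [7, 7, 7, 9, 7, 9, 9, 10, 7]
v[mid]=9<10: swap v[5],v[5]; lo=6,mid=6 → [7, 7, 7, 9, 7, 9, 9, 10, 7]
v[mid]=9<10: swap v[6],v[6]; lo=7,mid=7 → [7, 7, 7, 9, 7, 9, 9, 10, 7]
v[mid]=10=10: mid=8
v[mid]=7<10: swap v[7],v[8]; lo=8,mid=9 → [7, 7, 7, 9, 7, 9, 9, 7, 10]
end: lo=8, hi=8; v = [7, 7, 7, 9, 7, 9, 9, 7, 10]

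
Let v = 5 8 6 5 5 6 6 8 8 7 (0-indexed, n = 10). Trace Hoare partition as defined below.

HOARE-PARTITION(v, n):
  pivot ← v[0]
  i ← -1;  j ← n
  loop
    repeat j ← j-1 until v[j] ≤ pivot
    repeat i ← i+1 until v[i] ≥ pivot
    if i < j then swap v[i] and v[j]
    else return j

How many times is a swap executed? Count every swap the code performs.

pivot = v[0] = 5; i = -1, j = 10
j→4 (v[4]=5≤5), i→0 (v[0]=5≥5); i<j, swap → 5 8 6 5 5 6 6 8 8 7
j→3 (v[3]=5≤5), i→1 (v[1]=8≥5); i<j, swap → 5 5 6 8 5 6 6 8 8 7
j→1, i→2; i≥j, return j=1. v = 5 5 6 8 5 6 6 8 8 7

2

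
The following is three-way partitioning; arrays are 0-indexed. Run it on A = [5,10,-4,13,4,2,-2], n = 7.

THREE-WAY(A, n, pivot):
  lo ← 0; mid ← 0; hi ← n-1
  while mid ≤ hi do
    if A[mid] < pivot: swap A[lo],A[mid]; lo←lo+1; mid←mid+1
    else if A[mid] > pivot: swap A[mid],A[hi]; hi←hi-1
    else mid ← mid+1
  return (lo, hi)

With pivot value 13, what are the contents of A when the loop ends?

[5,10,-4,4,2,-2,13]

lo=0 mid=0 hi=6
5<13: swap(0,0), lo=1 mid=1 ⇒ [5,10,-4,13,4,2,-2]
10<13: swap(1,1), lo=2 mid=2 ⇒ [5,10,-4,13,4,2,-2]
-4<13: swap(2,2), lo=3 mid=3 ⇒ [5,10,-4,13,4,2,-2]
13=13: mid=4
4<13: swap(3,4), lo=4 mid=5 ⇒ [5,10,-4,4,13,2,-2]
2<13: swap(4,5), lo=5 mid=6 ⇒ [5,10,-4,4,2,13,-2]
-2<13: swap(5,6), lo=6 mid=7 ⇒ [5,10,-4,4,2,-2,13]
done. lo=6 hi=6; A=[5,10,-4,4,2,-2,13]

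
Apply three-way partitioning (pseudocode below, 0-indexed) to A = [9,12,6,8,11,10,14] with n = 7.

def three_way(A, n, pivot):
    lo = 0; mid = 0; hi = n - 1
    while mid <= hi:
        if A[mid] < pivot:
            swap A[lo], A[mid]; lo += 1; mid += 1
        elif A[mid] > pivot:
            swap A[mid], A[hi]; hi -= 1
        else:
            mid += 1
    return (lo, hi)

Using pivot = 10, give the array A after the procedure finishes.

lo=0 mid=0 hi=6
9<10: swap(0,0), lo=1 mid=1 ⇒ [9,12,6,8,11,10,14]
12>10: swap(1,6), hi=5 ⇒ [9,14,6,8,11,10,12]
14>10: swap(1,5), hi=4 ⇒ [9,10,6,8,11,14,12]
10=10: mid=2
6<10: swap(1,2), lo=2 mid=3 ⇒ [9,6,10,8,11,14,12]
8<10: swap(2,3), lo=3 mid=4 ⇒ [9,6,8,10,11,14,12]
11>10: swap(4,4), hi=3 ⇒ [9,6,8,10,11,14,12]
done. lo=3 hi=3; A=[9,6,8,10,11,14,12]

[9,6,8,10,11,14,12]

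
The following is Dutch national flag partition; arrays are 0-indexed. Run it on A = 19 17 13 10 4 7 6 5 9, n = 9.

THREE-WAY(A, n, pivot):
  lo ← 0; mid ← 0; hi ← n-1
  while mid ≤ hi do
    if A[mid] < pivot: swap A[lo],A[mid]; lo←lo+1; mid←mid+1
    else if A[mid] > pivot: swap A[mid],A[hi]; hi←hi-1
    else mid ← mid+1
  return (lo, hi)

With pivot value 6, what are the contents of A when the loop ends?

lo=0 mid=0 hi=8
19>6: swap(0,8), hi=7 ⇒ 9 17 13 10 4 7 6 5 19
9>6: swap(0,7), hi=6 ⇒ 5 17 13 10 4 7 6 9 19
5<6: swap(0,0), lo=1 mid=1 ⇒ 5 17 13 10 4 7 6 9 19
17>6: swap(1,6), hi=5 ⇒ 5 6 13 10 4 7 17 9 19
6=6: mid=2
13>6: swap(2,5), hi=4 ⇒ 5 6 7 10 4 13 17 9 19
7>6: swap(2,4), hi=3 ⇒ 5 6 4 10 7 13 17 9 19
4<6: swap(1,2), lo=2 mid=3 ⇒ 5 4 6 10 7 13 17 9 19
10>6: swap(3,3), hi=2 ⇒ 5 4 6 10 7 13 17 9 19
done. lo=2 hi=2; A=5 4 6 10 7 13 17 9 19

5 4 6 10 7 13 17 9 19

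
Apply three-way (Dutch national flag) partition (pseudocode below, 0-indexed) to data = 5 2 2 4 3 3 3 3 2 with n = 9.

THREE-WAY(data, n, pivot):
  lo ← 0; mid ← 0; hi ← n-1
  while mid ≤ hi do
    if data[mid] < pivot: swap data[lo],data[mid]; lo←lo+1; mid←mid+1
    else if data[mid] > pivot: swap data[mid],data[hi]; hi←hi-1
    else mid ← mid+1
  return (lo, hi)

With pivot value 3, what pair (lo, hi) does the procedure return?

pivot = 3; lo=0, mid=0, hi=8
data[mid]=5>3: swap data[0],data[8]; hi=7 → 2 2 2 4 3 3 3 3 5
data[mid]=2<3: swap data[0],data[0]; lo=1,mid=1 → 2 2 2 4 3 3 3 3 5
data[mid]=2<3: swap data[1],data[1]; lo=2,mid=2 → 2 2 2 4 3 3 3 3 5
data[mid]=2<3: swap data[2],data[2]; lo=3,mid=3 → 2 2 2 4 3 3 3 3 5
data[mid]=4>3: swap data[3],data[7]; hi=6 → 2 2 2 3 3 3 3 4 5
data[mid]=3=3: mid=4
data[mid]=3=3: mid=5
data[mid]=3=3: mid=6
data[mid]=3=3: mid=7
end: lo=3, hi=6; data = 2 2 2 3 3 3 3 4 5

(3, 6)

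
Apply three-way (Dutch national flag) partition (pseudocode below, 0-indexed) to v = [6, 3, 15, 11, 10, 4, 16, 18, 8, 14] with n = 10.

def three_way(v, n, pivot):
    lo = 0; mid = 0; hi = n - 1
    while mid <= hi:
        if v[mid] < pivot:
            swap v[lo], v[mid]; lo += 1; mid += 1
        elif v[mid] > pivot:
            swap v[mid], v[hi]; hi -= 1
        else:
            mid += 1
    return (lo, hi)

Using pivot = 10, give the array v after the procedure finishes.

[6, 3, 8, 4, 10, 16, 18, 11, 14, 15]

lo=0 mid=0 hi=9
6<10: swap(0,0), lo=1 mid=1 ⇒ [6, 3, 15, 11, 10, 4, 16, 18, 8, 14]
3<10: swap(1,1), lo=2 mid=2 ⇒ [6, 3, 15, 11, 10, 4, 16, 18, 8, 14]
15>10: swap(2,9), hi=8 ⇒ [6, 3, 14, 11, 10, 4, 16, 18, 8, 15]
14>10: swap(2,8), hi=7 ⇒ [6, 3, 8, 11, 10, 4, 16, 18, 14, 15]
8<10: swap(2,2), lo=3 mid=3 ⇒ [6, 3, 8, 11, 10, 4, 16, 18, 14, 15]
11>10: swap(3,7), hi=6 ⇒ [6, 3, 8, 18, 10, 4, 16, 11, 14, 15]
18>10: swap(3,6), hi=5 ⇒ [6, 3, 8, 16, 10, 4, 18, 11, 14, 15]
16>10: swap(3,5), hi=4 ⇒ [6, 3, 8, 4, 10, 16, 18, 11, 14, 15]
4<10: swap(3,3), lo=4 mid=4 ⇒ [6, 3, 8, 4, 10, 16, 18, 11, 14, 15]
10=10: mid=5
done. lo=4 hi=4; v=[6, 3, 8, 4, 10, 16, 18, 11, 14, 15]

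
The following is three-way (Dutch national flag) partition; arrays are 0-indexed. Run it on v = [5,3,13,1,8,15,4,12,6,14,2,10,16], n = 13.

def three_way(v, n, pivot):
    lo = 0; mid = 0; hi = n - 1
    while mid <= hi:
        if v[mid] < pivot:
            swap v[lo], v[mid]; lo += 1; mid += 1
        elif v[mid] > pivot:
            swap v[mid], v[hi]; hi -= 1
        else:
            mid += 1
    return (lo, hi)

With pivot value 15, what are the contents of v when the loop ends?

lo=0 mid=0 hi=12
5<15: swap(0,0), lo=1 mid=1 ⇒ [5,3,13,1,8,15,4,12,6,14,2,10,16]
3<15: swap(1,1), lo=2 mid=2 ⇒ [5,3,13,1,8,15,4,12,6,14,2,10,16]
13<15: swap(2,2), lo=3 mid=3 ⇒ [5,3,13,1,8,15,4,12,6,14,2,10,16]
1<15: swap(3,3), lo=4 mid=4 ⇒ [5,3,13,1,8,15,4,12,6,14,2,10,16]
8<15: swap(4,4), lo=5 mid=5 ⇒ [5,3,13,1,8,15,4,12,6,14,2,10,16]
15=15: mid=6
4<15: swap(5,6), lo=6 mid=7 ⇒ [5,3,13,1,8,4,15,12,6,14,2,10,16]
12<15: swap(6,7), lo=7 mid=8 ⇒ [5,3,13,1,8,4,12,15,6,14,2,10,16]
6<15: swap(7,8), lo=8 mid=9 ⇒ [5,3,13,1,8,4,12,6,15,14,2,10,16]
14<15: swap(8,9), lo=9 mid=10 ⇒ [5,3,13,1,8,4,12,6,14,15,2,10,16]
2<15: swap(9,10), lo=10 mid=11 ⇒ [5,3,13,1,8,4,12,6,14,2,15,10,16]
10<15: swap(10,11), lo=11 mid=12 ⇒ [5,3,13,1,8,4,12,6,14,2,10,15,16]
16>15: swap(12,12), hi=11 ⇒ [5,3,13,1,8,4,12,6,14,2,10,15,16]
done. lo=11 hi=11; v=[5,3,13,1,8,4,12,6,14,2,10,15,16]

[5,3,13,1,8,4,12,6,14,2,10,15,16]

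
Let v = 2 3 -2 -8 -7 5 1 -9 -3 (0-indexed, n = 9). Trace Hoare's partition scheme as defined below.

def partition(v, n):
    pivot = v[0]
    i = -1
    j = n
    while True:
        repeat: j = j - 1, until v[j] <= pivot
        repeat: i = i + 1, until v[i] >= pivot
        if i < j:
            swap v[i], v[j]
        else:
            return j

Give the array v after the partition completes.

-3 -9 -2 -8 -7 1 5 3 2

pivot = v[0] = 2; i = -1, j = 9
j→8 (v[8]=-3≤2), i→0 (v[0]=2≥2); i<j, swap → -3 3 -2 -8 -7 5 1 -9 2
j→7 (v[7]=-9≤2), i→1 (v[1]=3≥2); i<j, swap → -3 -9 -2 -8 -7 5 1 3 2
j→6 (v[6]=1≤2), i→5 (v[5]=5≥2); i<j, swap → -3 -9 -2 -8 -7 1 5 3 2
j→5, i→6; i≥j, return j=5. v = -3 -9 -2 -8 -7 1 5 3 2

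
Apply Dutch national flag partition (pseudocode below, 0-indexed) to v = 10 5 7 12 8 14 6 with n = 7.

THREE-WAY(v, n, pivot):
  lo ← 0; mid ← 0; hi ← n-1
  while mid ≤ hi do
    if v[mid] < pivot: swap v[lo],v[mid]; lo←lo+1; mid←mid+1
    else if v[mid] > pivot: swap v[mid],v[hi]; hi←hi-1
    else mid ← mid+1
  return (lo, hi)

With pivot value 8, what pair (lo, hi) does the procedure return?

pivot = 8; lo=0, mid=0, hi=6
v[mid]=10>8: swap v[0],v[6]; hi=5 → 6 5 7 12 8 14 10
v[mid]=6<8: swap v[0],v[0]; lo=1,mid=1 → 6 5 7 12 8 14 10
v[mid]=5<8: swap v[1],v[1]; lo=2,mid=2 → 6 5 7 12 8 14 10
v[mid]=7<8: swap v[2],v[2]; lo=3,mid=3 → 6 5 7 12 8 14 10
v[mid]=12>8: swap v[3],v[5]; hi=4 → 6 5 7 14 8 12 10
v[mid]=14>8: swap v[3],v[4]; hi=3 → 6 5 7 8 14 12 10
v[mid]=8=8: mid=4
end: lo=3, hi=3; v = 6 5 7 8 14 12 10

(3, 3)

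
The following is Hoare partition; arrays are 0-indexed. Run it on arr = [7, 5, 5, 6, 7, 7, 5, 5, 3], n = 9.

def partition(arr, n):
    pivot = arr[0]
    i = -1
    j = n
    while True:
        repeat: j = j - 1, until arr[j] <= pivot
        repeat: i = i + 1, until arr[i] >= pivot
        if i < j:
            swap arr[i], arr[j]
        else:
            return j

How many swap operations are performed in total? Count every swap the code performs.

3

pivot=7
j stops at 8 (3), i stops at 0 (7); swap ⇒ [3, 5, 5, 6, 7, 7, 5, 5, 7]
j stops at 7 (5), i stops at 4 (7); swap ⇒ [3, 5, 5, 6, 5, 7, 5, 7, 7]
j stops at 6 (5), i stops at 5 (7); swap ⇒ [3, 5, 5, 6, 5, 5, 7, 7, 7]
j stops at 5, i stops at 6; i≥j ⇒ return 5. arr=[3, 5, 5, 6, 5, 5, 7, 7, 7]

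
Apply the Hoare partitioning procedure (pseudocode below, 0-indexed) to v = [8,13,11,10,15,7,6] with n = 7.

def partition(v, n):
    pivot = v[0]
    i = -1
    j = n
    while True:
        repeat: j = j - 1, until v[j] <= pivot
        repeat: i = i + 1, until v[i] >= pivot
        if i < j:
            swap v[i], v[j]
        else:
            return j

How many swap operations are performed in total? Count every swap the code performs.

pivot = v[0] = 8; i = -1, j = 7
j→6 (v[6]=6≤8), i→0 (v[0]=8≥8); i<j, swap → [6,13,11,10,15,7,8]
j→5 (v[5]=7≤8), i→1 (v[1]=13≥8); i<j, swap → [6,7,11,10,15,13,8]
j→1, i→2; i≥j, return j=1. v = [6,7,11,10,15,13,8]

2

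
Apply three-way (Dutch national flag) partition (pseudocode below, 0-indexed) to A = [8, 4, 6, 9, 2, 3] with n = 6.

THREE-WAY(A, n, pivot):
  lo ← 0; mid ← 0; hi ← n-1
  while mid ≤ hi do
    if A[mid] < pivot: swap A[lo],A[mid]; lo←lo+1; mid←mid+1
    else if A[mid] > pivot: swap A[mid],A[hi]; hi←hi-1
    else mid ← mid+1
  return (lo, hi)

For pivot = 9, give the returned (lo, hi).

(5, 5)

lo=0 mid=0 hi=5
8<9: swap(0,0), lo=1 mid=1 ⇒ [8, 4, 6, 9, 2, 3]
4<9: swap(1,1), lo=2 mid=2 ⇒ [8, 4, 6, 9, 2, 3]
6<9: swap(2,2), lo=3 mid=3 ⇒ [8, 4, 6, 9, 2, 3]
9=9: mid=4
2<9: swap(3,4), lo=4 mid=5 ⇒ [8, 4, 6, 2, 9, 3]
3<9: swap(4,5), lo=5 mid=6 ⇒ [8, 4, 6, 2, 3, 9]
done. lo=5 hi=5; A=[8, 4, 6, 2, 3, 9]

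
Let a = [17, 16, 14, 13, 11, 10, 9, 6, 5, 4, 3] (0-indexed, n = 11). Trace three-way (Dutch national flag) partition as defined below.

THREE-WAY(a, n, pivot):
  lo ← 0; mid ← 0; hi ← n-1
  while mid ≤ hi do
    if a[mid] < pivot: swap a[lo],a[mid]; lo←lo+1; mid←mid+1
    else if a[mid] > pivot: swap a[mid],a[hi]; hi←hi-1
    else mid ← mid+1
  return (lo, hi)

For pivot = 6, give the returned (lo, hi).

(3, 3)

lo=0 mid=0 hi=10
17>6: swap(0,10), hi=9 ⇒ [3, 16, 14, 13, 11, 10, 9, 6, 5, 4, 17]
3<6: swap(0,0), lo=1 mid=1 ⇒ [3, 16, 14, 13, 11, 10, 9, 6, 5, 4, 17]
16>6: swap(1,9), hi=8 ⇒ [3, 4, 14, 13, 11, 10, 9, 6, 5, 16, 17]
4<6: swap(1,1), lo=2 mid=2 ⇒ [3, 4, 14, 13, 11, 10, 9, 6, 5, 16, 17]
14>6: swap(2,8), hi=7 ⇒ [3, 4, 5, 13, 11, 10, 9, 6, 14, 16, 17]
5<6: swap(2,2), lo=3 mid=3 ⇒ [3, 4, 5, 13, 11, 10, 9, 6, 14, 16, 17]
13>6: swap(3,7), hi=6 ⇒ [3, 4, 5, 6, 11, 10, 9, 13, 14, 16, 17]
6=6: mid=4
11>6: swap(4,6), hi=5 ⇒ [3, 4, 5, 6, 9, 10, 11, 13, 14, 16, 17]
9>6: swap(4,5), hi=4 ⇒ [3, 4, 5, 6, 10, 9, 11, 13, 14, 16, 17]
10>6: swap(4,4), hi=3 ⇒ [3, 4, 5, 6, 10, 9, 11, 13, 14, 16, 17]
done. lo=3 hi=3; a=[3, 4, 5, 6, 10, 9, 11, 13, 14, 16, 17]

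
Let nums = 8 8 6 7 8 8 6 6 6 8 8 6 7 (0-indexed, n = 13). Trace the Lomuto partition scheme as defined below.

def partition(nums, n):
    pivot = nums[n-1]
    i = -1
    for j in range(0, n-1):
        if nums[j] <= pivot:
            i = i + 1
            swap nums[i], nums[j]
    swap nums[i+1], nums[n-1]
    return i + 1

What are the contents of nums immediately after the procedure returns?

pivot=7, i=-1
j=0: 8>7, skip
j=1: 8>7, skip
j=2: 6≤7, i=0, swap(0,2) ⇒ 6 8 8 7 8 8 6 6 6 8 8 6 7
j=3: 7≤7, i=1, swap(1,3) ⇒ 6 7 8 8 8 8 6 6 6 8 8 6 7
j=4: 8>7, skip
j=5: 8>7, skip
j=6: 6≤7, i=2, swap(2,6) ⇒ 6 7 6 8 8 8 8 6 6 8 8 6 7
j=7: 6≤7, i=3, swap(3,7) ⇒ 6 7 6 6 8 8 8 8 6 8 8 6 7
j=8: 6≤7, i=4, swap(4,8) ⇒ 6 7 6 6 6 8 8 8 8 8 8 6 7
j=9: 8>7, skip
j=10: 8>7, skip
j=11: 6≤7, i=5, swap(5,11) ⇒ 6 7 6 6 6 6 8 8 8 8 8 8 7
swap(6,12) ⇒ 6 7 6 6 6 6 7 8 8 8 8 8 8; return 6

6 7 6 6 6 6 7 8 8 8 8 8 8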